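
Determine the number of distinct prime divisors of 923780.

6

923780 = 2^2 · 230945
230945 = 5 · 46189
46189 = 11 · 4199
4199 = 13 · 323
323 = 17 · 19
923780 = 2^2 · 5 · 11 · 13 · 17 · 19, which has 6 distinct prime factors.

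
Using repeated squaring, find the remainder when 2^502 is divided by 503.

2^1 ≡ 2 (mod 503)
2^2 ≡ 2^2 = 4 ≡ 4 (mod 503)
2^4 ≡ 4^2 = 16 ≡ 16 (mod 503)
2^8 ≡ 16^2 = 256 ≡ 256 (mod 503)
2^16 ≡ 256^2 = 65536 ≡ 146 (mod 503)
2^32 ≡ 146^2 = 21316 ≡ 190 (mod 503)
2^64 ≡ 190^2 = 36100 ≡ 387 (mod 503)
2^128 ≡ 387^2 = 149769 ≡ 378 (mod 503)
2^256 ≡ 378^2 = 142884 ≡ 32 (mod 503)
502 = 256 + 128 + 64 + 32 + 16 + 4 + 2 in binary powers of 2.
So 2^502 ≡ 32 · 378 · 387 · 190 · 146 · 16 · 4 ≡ 1 (mod 503).
Since the result is 1, base 2 gives no evidence that 503 is composite.

1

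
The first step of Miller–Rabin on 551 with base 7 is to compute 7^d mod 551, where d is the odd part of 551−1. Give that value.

49

551 − 1 = 550 = 2^1 · 275, so d = 275.
7^1 ≡ 7 (mod 551)
7^2 ≡ 7^2 = 49 ≡ 49 (mod 551)
7^4 ≡ 49^2 = 2401 ≡ 197 (mod 551)
7^8 ≡ 197^2 = 38809 ≡ 239 (mod 551)
7^16 ≡ 239^2 = 57121 ≡ 368 (mod 551)
7^32 ≡ 368^2 = 135424 ≡ 429 (mod 551)
7^64 ≡ 429^2 = 184041 ≡ 7 (mod 551)
7^128 ≡ 7^2 = 49 ≡ 49 (mod 551)
7^256 ≡ 49^2 = 2401 ≡ 197 (mod 551)
275 = 256 + 16 + 2 + 1 in binary powers of 2.
So 7^275 ≡ 197 · 368 · 49 · 7 ≡ 49 (mod 551).
Squaring chain: 49; never reaches −1, so base 7 is a Miller–Rabin witness that 551 is composite.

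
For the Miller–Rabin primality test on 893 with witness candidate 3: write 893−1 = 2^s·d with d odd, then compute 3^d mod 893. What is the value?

173

893 − 1 = 892 = 2^2 · 223, so d = 223.
3^1 ≡ 3 (mod 893)
3^2 ≡ 3^2 = 9 ≡ 9 (mod 893)
3^4 ≡ 9^2 = 81 ≡ 81 (mod 893)
3^8 ≡ 81^2 = 6561 ≡ 310 (mod 893)
3^16 ≡ 310^2 = 96100 ≡ 549 (mod 893)
3^32 ≡ 549^2 = 301401 ≡ 460 (mod 893)
3^64 ≡ 460^2 = 211600 ≡ 852 (mod 893)
3^128 ≡ 852^2 = 725904 ≡ 788 (mod 893)
223 = 128 + 64 + 16 + 8 + 4 + 2 + 1 in binary powers of 2.
So 3^223 ≡ 788 · 852 · 549 · 310 · 81 · 9 · 3 ≡ 173 (mod 893).
Squaring chain: 173 → 460; never reaches −1, so base 3 is a Miller–Rabin witness that 893 is composite.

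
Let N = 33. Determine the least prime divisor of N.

33 is odd.
Digit sum 6, divisible by 3.

3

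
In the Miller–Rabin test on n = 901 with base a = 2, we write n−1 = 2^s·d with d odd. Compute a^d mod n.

901 − 1 = 900 = 2^2 · 225, so d = 225.
2^1 ≡ 2 (mod 901)
2^2 ≡ 2^2 = 4 ≡ 4 (mod 901)
2^4 ≡ 4^2 = 16 ≡ 16 (mod 901)
2^8 ≡ 16^2 = 256 ≡ 256 (mod 901)
2^16 ≡ 256^2 = 65536 ≡ 664 (mod 901)
2^32 ≡ 664^2 = 440896 ≡ 307 (mod 901)
2^64 ≡ 307^2 = 94249 ≡ 545 (mod 901)
2^128 ≡ 545^2 = 297025 ≡ 596 (mod 901)
225 = 128 + 64 + 32 + 1 in binary powers of 2.
So 2^225 ≡ 596 · 545 · 307 · 2 ≡ 427 (mod 901).
Squaring chain: 427 → 327; never reaches −1, so base 2 is a Miller–Rabin witness that 901 is composite.

427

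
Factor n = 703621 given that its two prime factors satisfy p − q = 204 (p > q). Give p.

Since p = q + 204, we have 703621 = q(q + 204), so q² + 204q − 703621 = 0.
Discriminant: 204² + 4·703621 = 41616 + 2814484 = 2856100; √2856100 = 1690.
q = (−204 + 1690)/2 = 743, and p = q + 204 = 947.
Check: 743 · 947 = 703621.

947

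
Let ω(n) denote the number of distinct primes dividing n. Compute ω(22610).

22610 = 2 · 11305
11305 = 5 · 2261
2261 = 7 · 323
323 = 17 · 19
22610 = 2 · 5 · 7 · 17 · 19, which has 5 distinct prime factors.

5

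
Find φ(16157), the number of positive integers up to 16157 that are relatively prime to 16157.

Factor: 16157 = 107 · 151.
φ(16157) = (107−1) · (151−1) = 106 · 150 = 15900.

15900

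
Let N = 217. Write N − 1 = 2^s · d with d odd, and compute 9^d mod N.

217 − 1 = 216 = 2^3 · 27, so d = 27.
9^1 ≡ 9 (mod 217)
9^2 ≡ 9^2 = 81 ≡ 81 (mod 217)
9^4 ≡ 81^2 = 6561 ≡ 51 (mod 217)
9^8 ≡ 51^2 = 2601 ≡ 214 (mod 217)
9^16 ≡ 214^2 = 45796 ≡ 9 (mod 217)
27 = 16 + 8 + 2 + 1 in binary powers of 2.
So 9^27 ≡ 9 · 214 · 81 · 9 ≡ 64 (mod 217).
Squaring chain: 64 → 190 → 78; never reaches −1, so base 9 is a Miller–Rabin witness that 217 is composite.

64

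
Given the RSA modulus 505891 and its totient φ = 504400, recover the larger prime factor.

971

φ(n) = (p−1)(q−1) = n − (p+q) + 1, so p + q = 505891 − 504400 + 1 = 1492.
p and q are the roots of t² − 1492t + 505891 = 0.
Discriminant: 1492² − 4·505891 = 2226064 − 2023564 = 202500; √202500 = 450.
q = (1492 − 450)/2 = 521, p = (1492 + 450)/2 = 971.
Check: 521 · 971 = 505891.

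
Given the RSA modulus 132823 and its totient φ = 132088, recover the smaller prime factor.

317

φ(n) = (p−1)(q−1) = n − (p+q) + 1, so p + q = 132823 − 132088 + 1 = 736.
p and q are the roots of t² − 736t + 132823 = 0.
Discriminant: 736² − 4·132823 = 541696 − 531292 = 10404; √10404 = 102.
q = (736 − 102)/2 = 317, p = (736 + 102)/2 = 419.
Check: 317 · 419 = 132823.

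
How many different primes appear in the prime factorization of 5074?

5074 = 2 · 2537
2537 = 43 · 59
5074 = 2 · 43 · 59, which has 3 distinct prime factors.

3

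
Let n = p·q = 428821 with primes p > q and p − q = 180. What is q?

Since p = q + 180, we have 428821 = q(q + 180), so q² + 180q − 428821 = 0.
Discriminant: 180² + 4·428821 = 32400 + 1715284 = 1747684; √1747684 = 1322.
q = (−180 + 1322)/2 = 571, and p = q + 180 = 751.
Check: 571 · 751 = 428821.

571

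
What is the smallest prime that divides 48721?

83

48721 is odd.
Digit sum 22, not divisible by 3.
Ends in 1: not divisible by 5.
7: 48721 = 7·6960 + 1
11: 48721 = 11·4429 + 2
13: 48721 = 13·3747 + 10
17: 48721 = 17·2865 + 16
19: 48721 = 19·2564 + 5
23: 48721 = 23·2118 + 7
29: 48721 = 29·1680 + 1
31: 48721 = 31·1571 + 20
37: 48721 = 37·1316 + 29
41: 48721 = 41·1188 + 13
43: 48721 = 43·1133 + 2
47: 48721 = 47·1036 + 29
53: 48721 = 53·919 + 14
59: 48721 = 59·825 + 46
61: 48721 = 61·798 + 43
67: 48721 = 67·727 + 12
71: 48721 = 71·686 + 15
73: 48721 = 73·667 + 30
79: 48721 = 79·616 + 57
83: 48721 = 83·587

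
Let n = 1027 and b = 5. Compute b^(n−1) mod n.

5^1 ≡ 5 (mod 1027)
5^2 ≡ 5^2 = 25 ≡ 25 (mod 1027)
5^4 ≡ 25^2 = 625 ≡ 625 (mod 1027)
5^8 ≡ 625^2 = 390625 ≡ 365 (mod 1027)
5^16 ≡ 365^2 = 133225 ≡ 742 (mod 1027)
5^32 ≡ 742^2 = 550564 ≡ 92 (mod 1027)
5^64 ≡ 92^2 = 8464 ≡ 248 (mod 1027)
5^128 ≡ 248^2 = 61504 ≡ 911 (mod 1027)
5^256 ≡ 911^2 = 829921 ≡ 105 (mod 1027)
5^512 ≡ 105^2 = 11025 ≡ 755 (mod 1027)
5^1024 ≡ 755^2 = 570025 ≡ 40 (mod 1027)
1026 = 1024 + 2 in binary powers of 2.
So 5^1026 ≡ 40 · 25 ≡ 1000 (mod 1027).
Since 1000 ≠ 1, base 5 is a Fermat witness: 1027 is composite.

1000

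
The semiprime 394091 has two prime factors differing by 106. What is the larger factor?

Since p = q + 106, we have 394091 = q(q + 106), so q² + 106q − 394091 = 0.
Discriminant: 106² + 4·394091 = 11236 + 1576364 = 1587600; √1587600 = 1260.
q = (−106 + 1260)/2 = 577, and p = q + 106 = 683.
Check: 577 · 683 = 394091.

683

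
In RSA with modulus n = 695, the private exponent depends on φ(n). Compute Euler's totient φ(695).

Factor: 695 = 5 · 139.
φ(695) = (5−1) · (139−1) = 4 · 138 = 552.

552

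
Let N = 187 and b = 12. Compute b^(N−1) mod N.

12^1 ≡ 12 (mod 187)
12^2 ≡ 12^2 = 144 ≡ 144 (mod 187)
12^4 ≡ 144^2 = 20736 ≡ 166 (mod 187)
12^8 ≡ 166^2 = 27556 ≡ 67 (mod 187)
12^16 ≡ 67^2 = 4489 ≡ 1 (mod 187)
12^32 ≡ 1^2 = 1 ≡ 1 (mod 187)
12^64 ≡ 1^2 = 1 ≡ 1 (mod 187)
12^128 ≡ 1^2 = 1 ≡ 1 (mod 187)
186 = 128 + 32 + 16 + 8 + 2 in binary powers of 2.
So 12^186 ≡ 1 · 1 · 1 · 67 · 144 ≡ 111 (mod 187).
Since 111 ≠ 1, base 12 is a Fermat witness: 187 is composite.

111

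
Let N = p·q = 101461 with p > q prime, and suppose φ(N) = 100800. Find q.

241

φ(n) = (p−1)(q−1) = n − (p+q) + 1, so p + q = 101461 − 100800 + 1 = 662.
p and q are the roots of t² − 662t + 101461 = 0.
Discriminant: 662² − 4·101461 = 438244 − 405844 = 32400; √32400 = 180.
q = (662 − 180)/2 = 241, p = (662 + 180)/2 = 421.
Check: 241 · 421 = 101461.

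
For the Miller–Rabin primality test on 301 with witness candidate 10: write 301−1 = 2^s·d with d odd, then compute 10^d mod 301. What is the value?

301 − 1 = 300 = 2^2 · 75, so d = 75.
10^1 ≡ 10 (mod 301)
10^2 ≡ 10^2 = 100 ≡ 100 (mod 301)
10^4 ≡ 100^2 = 10000 ≡ 67 (mod 301)
10^8 ≡ 67^2 = 4489 ≡ 275 (mod 301)
10^16 ≡ 275^2 = 75625 ≡ 74 (mod 301)
10^32 ≡ 74^2 = 5476 ≡ 58 (mod 301)
10^64 ≡ 58^2 = 3364 ≡ 53 (mod 301)
75 = 64 + 8 + 2 + 1 in binary powers of 2.
So 10^75 ≡ 53 · 275 · 100 · 10 ≡ 279 (mod 301).
Squaring chain: 279 → 183; never reaches −1, so base 10 is a Miller–Rabin witness that 301 is composite.

279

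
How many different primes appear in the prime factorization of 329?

2

329 = 7 · 47
329 = 7 · 47, which has 2 distinct prime factors.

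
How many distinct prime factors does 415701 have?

415701 = 3^2 · 46189
46189 = 11 · 4199
4199 = 13 · 323
323 = 17 · 19
415701 = 3^2 · 11 · 13 · 17 · 19, which has 5 distinct prime factors.

5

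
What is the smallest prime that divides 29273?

29273 is odd.
Digit sum 23, not divisible by 3.
Ends in 3: not divisible by 5.
7: 29273 = 7·4181 + 6
11: 29273 = 11·2661 + 2
13: 29273 = 13·2251 + 10
17: 29273 = 17·1721 + 16
19: 29273 = 19·1540 + 13
23: 29273 = 23·1272 + 17
29: 29273 = 29·1009 + 12
31: 29273 = 31·944 + 9
37: 29273 = 37·791 + 6
41: 29273 = 41·713 + 40
43: 29273 = 43·680 + 33
47: 29273 = 47·622 + 39
53: 29273 = 53·552 + 17
59: 29273 = 59·496 + 9
61: 29273 = 61·479 + 54
67: 29273 = 67·436 + 61
71: 29273 = 71·412 + 21
73: 29273 = 73·401

73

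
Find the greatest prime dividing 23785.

23785 = 5 · 4757
4757 = 67 · 71
71 is prime.
So 23785 = 5 · 67 · 71; the largest prime factor is 71.

71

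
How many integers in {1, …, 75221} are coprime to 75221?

68688

Factor: 75221 = 19 · 37 · 107.
φ(75221) = (19−1) · (37−1) · (107−1) = 18 · 36 · 106 = 68688.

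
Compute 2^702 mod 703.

2^1 ≡ 2 (mod 703)
2^2 ≡ 2^2 = 4 ≡ 4 (mod 703)
2^4 ≡ 4^2 = 16 ≡ 16 (mod 703)
2^8 ≡ 16^2 = 256 ≡ 256 (mod 703)
2^16 ≡ 256^2 = 65536 ≡ 157 (mod 703)
2^32 ≡ 157^2 = 24649 ≡ 44 (mod 703)
2^64 ≡ 44^2 = 1936 ≡ 530 (mod 703)
2^128 ≡ 530^2 = 280900 ≡ 403 (mod 703)
2^256 ≡ 403^2 = 162409 ≡ 16 (mod 703)
2^512 ≡ 16^2 = 256 ≡ 256 (mod 703)
702 = 512 + 128 + 32 + 16 + 8 + 4 + 2 in binary powers of 2.
So 2^702 ≡ 256 · 403 · 44 · 157 · 256 · 16 · 4 ≡ 628 (mod 703).
Since 628 ≠ 1, base 2 is a Fermat witness: 703 is composite.

628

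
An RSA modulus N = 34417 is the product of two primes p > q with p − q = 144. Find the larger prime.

271

Since p = q + 144, we have 34417 = q(q + 144), so q² + 144q − 34417 = 0.
Discriminant: 144² + 4·34417 = 20736 + 137668 = 158404; √158404 = 398.
q = (−144 + 398)/2 = 127, and p = q + 144 = 271.
Check: 127 · 271 = 34417.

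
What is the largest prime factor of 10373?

41

10373 = 11 · 943
943 = 23 · 41
41 is prime.
So 10373 = 11 · 23 · 41; the largest prime factor is 41.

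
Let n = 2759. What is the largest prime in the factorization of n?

2759 = 31 · 89
89 is prime.
So 2759 = 31 · 89; the largest prime factor is 89.

89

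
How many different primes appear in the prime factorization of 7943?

7943 = 13^2 · 47
7943 = 13^2 · 47, which has 2 distinct prime factors.

2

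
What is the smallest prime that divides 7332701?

79

7332701 is odd.
Digit sum 23, not divisible by 3.
Ends in 1: not divisible by 5.
7: 7332701 = 7·1047528 + 5
11: 7332701 = 11·666609 + 2
13: 7332701 = 13·564053 + 12
17: 7332701 = 17·431335 + 6
19: 7332701 = 19·385931 + 12
23: 7332701 = 23·318813 + 2
29: 7332701 = 29·252851 + 22
31: 7332701 = 31·236538 + 23
37: 7332701 = 37·198181 + 4
41: 7332701 = 41·178846 + 15
43: 7332701 = 43·170527 + 40
47: 7332701 = 47·156014 + 43
53: 7332701 = 53·138352 + 45
59: 7332701 = 59·124283 + 4
61: 7332701 = 61·120208 + 13
67: 7332701 = 67·109443 + 20
71: 7332701 = 71·103277 + 34
73: 7332701 = 73·100447 + 70
79: 7332701 = 79·92819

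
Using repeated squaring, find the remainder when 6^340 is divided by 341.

6^1 ≡ 6 (mod 341)
6^2 ≡ 6^2 = 36 ≡ 36 (mod 341)
6^4 ≡ 36^2 = 1296 ≡ 273 (mod 341)
6^8 ≡ 273^2 = 74529 ≡ 191 (mod 341)
6^16 ≡ 191^2 = 36481 ≡ 335 (mod 341)
6^32 ≡ 335^2 = 112225 ≡ 36 (mod 341)
6^64 ≡ 36^2 = 1296 ≡ 273 (mod 341)
6^128 ≡ 273^2 = 74529 ≡ 191 (mod 341)
6^256 ≡ 191^2 = 36481 ≡ 335 (mod 341)
340 = 256 + 64 + 16 + 4 in binary powers of 2.
So 6^340 ≡ 335 · 273 · 335 · 273 ≡ 56 (mod 341).
Since 56 ≠ 1, base 6 is a Fermat witness: 341 is composite.

56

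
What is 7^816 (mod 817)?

7^1 ≡ 7 (mod 817)
7^2 ≡ 7^2 = 49 ≡ 49 (mod 817)
7^4 ≡ 49^2 = 2401 ≡ 767 (mod 817)
7^8 ≡ 767^2 = 588289 ≡ 49 (mod 817)
7^16 ≡ 49^2 = 2401 ≡ 767 (mod 817)
7^32 ≡ 767^2 = 588289 ≡ 49 (mod 817)
7^64 ≡ 49^2 = 2401 ≡ 767 (mod 817)
7^128 ≡ 767^2 = 588289 ≡ 49 (mod 817)
7^256 ≡ 49^2 = 2401 ≡ 767 (mod 817)
7^512 ≡ 767^2 = 588289 ≡ 49 (mod 817)
816 = 512 + 256 + 32 + 16 in binary powers of 2.
So 7^816 ≡ 49 · 767 · 49 · 767 ≡ 1 (mod 817).
Since the result is 1, base 7 gives no evidence that 817 is composite.

1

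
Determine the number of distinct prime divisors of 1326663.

5

1326663 = 3^2 · 147407
147407 = 13 · 11339
11339 = 17 · 667
667 = 23 · 29
1326663 = 3^2 · 13 · 17 · 23 · 29, which has 5 distinct prime factors.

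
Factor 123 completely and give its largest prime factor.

123 = 3 · 41
41 is prime.
So 123 = 3 · 41; the largest prime factor is 41.

41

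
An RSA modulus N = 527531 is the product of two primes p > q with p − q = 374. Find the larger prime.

937

Since p = q + 374, we have 527531 = q(q + 374), so q² + 374q − 527531 = 0.
Discriminant: 374² + 4·527531 = 139876 + 2110124 = 2250000; √2250000 = 1500.
q = (−374 + 1500)/2 = 563, and p = q + 374 = 937.
Check: 563 · 937 = 527531.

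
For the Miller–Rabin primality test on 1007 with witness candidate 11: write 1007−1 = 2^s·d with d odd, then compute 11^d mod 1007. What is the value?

216

1007 − 1 = 1006 = 2^1 · 503, so d = 503.
11^1 ≡ 11 (mod 1007)
11^2 ≡ 11^2 = 121 ≡ 121 (mod 1007)
11^4 ≡ 121^2 = 14641 ≡ 543 (mod 1007)
11^8 ≡ 543^2 = 294849 ≡ 805 (mod 1007)
11^16 ≡ 805^2 = 648025 ≡ 524 (mod 1007)
11^32 ≡ 524^2 = 274576 ≡ 672 (mod 1007)
11^64 ≡ 672^2 = 451584 ≡ 448 (mod 1007)
11^128 ≡ 448^2 = 200704 ≡ 311 (mod 1007)
11^256 ≡ 311^2 = 96721 ≡ 49 (mod 1007)
503 = 256 + 128 + 64 + 32 + 16 + 4 + 2 + 1 in binary powers of 2.
So 11^503 ≡ 49 · 311 · 448 · 672 · 524 · 543 · 121 · 11 ≡ 216 (mod 1007).
Squaring chain: 216; never reaches −1, so base 11 is a Miller–Rabin witness that 1007 is composite.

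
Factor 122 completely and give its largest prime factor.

61

122 = 2 · 61
61 is prime.
So 122 = 2 · 61; the largest prime factor is 61.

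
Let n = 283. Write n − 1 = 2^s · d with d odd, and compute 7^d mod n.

283 − 1 = 282 = 2^1 · 141, so d = 141.
7^1 ≡ 7 (mod 283)
7^2 ≡ 7^2 = 49 ≡ 49 (mod 283)
7^4 ≡ 49^2 = 2401 ≡ 137 (mod 283)
7^8 ≡ 137^2 = 18769 ≡ 91 (mod 283)
7^16 ≡ 91^2 = 8281 ≡ 74 (mod 283)
7^32 ≡ 74^2 = 5476 ≡ 99 (mod 283)
7^64 ≡ 99^2 = 9801 ≡ 179 (mod 283)
7^128 ≡ 179^2 = 32041 ≡ 62 (mod 283)
141 = 128 + 8 + 4 + 1 in binary powers of 2.
So 7^141 ≡ 62 · 91 · 137 · 7 ≡ 1 (mod 283).
Since 7^d ≡ 1 (mod 283), base 7 does not prove 283 composite.

1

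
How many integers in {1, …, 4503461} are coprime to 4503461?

Factor: 4503461 = 139 · 179 · 181.
φ(4503461) = (139−1) · (179−1) · (181−1) = 138 · 178 · 180 = 4421520.

4421520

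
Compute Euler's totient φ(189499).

Factor: 189499 = 17 · 71 · 157.
φ(189499) = (17−1) · (71−1) · (157−1) = 16 · 70 · 156 = 174720.

174720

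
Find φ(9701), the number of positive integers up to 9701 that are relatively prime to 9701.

Factor: 9701 = 89 · 109.
φ(9701) = (89−1) · (109−1) = 88 · 108 = 9504.

9504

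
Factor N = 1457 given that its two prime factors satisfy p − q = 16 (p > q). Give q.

Since p = q + 16, we have 1457 = q(q + 16), so q² + 16q − 1457 = 0.
Discriminant: 16² + 4·1457 = 256 + 5828 = 6084; √6084 = 78.
q = (−16 + 78)/2 = 31, and p = q + 16 = 47.
Check: 31 · 47 = 1457.

31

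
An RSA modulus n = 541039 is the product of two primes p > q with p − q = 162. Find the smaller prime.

659

Since p = q + 162, we have 541039 = q(q + 162), so q² + 162q − 541039 = 0.
Discriminant: 162² + 4·541039 = 26244 + 2164156 = 2190400; √2190400 = 1480.
q = (−162 + 1480)/2 = 659, and p = q + 162 = 821.
Check: 659 · 821 = 541039.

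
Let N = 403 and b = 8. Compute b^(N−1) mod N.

64

8^1 ≡ 8 (mod 403)
8^2 ≡ 8^2 = 64 ≡ 64 (mod 403)
8^4 ≡ 64^2 = 4096 ≡ 66 (mod 403)
8^8 ≡ 66^2 = 4356 ≡ 326 (mod 403)
8^16 ≡ 326^2 = 106276 ≡ 287 (mod 403)
8^32 ≡ 287^2 = 82369 ≡ 157 (mod 403)
8^64 ≡ 157^2 = 24649 ≡ 66 (mod 403)
8^128 ≡ 66^2 = 4356 ≡ 326 (mod 403)
8^256 ≡ 326^2 = 106276 ≡ 287 (mod 403)
402 = 256 + 128 + 16 + 2 in binary powers of 2.
So 8^402 ≡ 287 · 326 · 287 · 64 ≡ 64 (mod 403).
Since 64 ≠ 1, base 8 is a Fermat witness: 403 is composite.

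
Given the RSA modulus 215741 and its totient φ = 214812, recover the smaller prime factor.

443

φ(n) = (p−1)(q−1) = n − (p+q) + 1, so p + q = 215741 − 214812 + 1 = 930.
p and q are the roots of t² − 930t + 215741 = 0.
Discriminant: 930² − 4·215741 = 864900 − 862964 = 1936; √1936 = 44.
q = (930 − 44)/2 = 443, p = (930 + 44)/2 = 487.
Check: 443 · 487 = 215741.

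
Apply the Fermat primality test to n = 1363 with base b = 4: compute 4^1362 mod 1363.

4^1 ≡ 4 (mod 1363)
4^2 ≡ 4^2 = 16 ≡ 16 (mod 1363)
4^4 ≡ 16^2 = 256 ≡ 256 (mod 1363)
4^8 ≡ 256^2 = 65536 ≡ 112 (mod 1363)
4^16 ≡ 112^2 = 12544 ≡ 277 (mod 1363)
4^32 ≡ 277^2 = 76729 ≡ 401 (mod 1363)
4^64 ≡ 401^2 = 160801 ≡ 1330 (mod 1363)
4^128 ≡ 1330^2 = 1768900 ≡ 1089 (mod 1363)
4^256 ≡ 1089^2 = 1185921 ≡ 111 (mod 1363)
4^512 ≡ 111^2 = 12321 ≡ 54 (mod 1363)
4^1024 ≡ 54^2 = 2916 ≡ 190 (mod 1363)
1362 = 1024 + 256 + 64 + 16 + 2 in binary powers of 2.
So 4^1362 ≡ 190 · 111 · 1330 · 277 · 16 ≡ 836 (mod 1363).
Since 836 ≠ 1, base 4 is a Fermat witness: 1363 is composite.

836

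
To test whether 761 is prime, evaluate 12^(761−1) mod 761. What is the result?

12^1 ≡ 12 (mod 761)
12^2 ≡ 12^2 = 144 ≡ 144 (mod 761)
12^4 ≡ 144^2 = 20736 ≡ 189 (mod 761)
12^8 ≡ 189^2 = 35721 ≡ 715 (mod 761)
12^16 ≡ 715^2 = 511225 ≡ 594 (mod 761)
12^32 ≡ 594^2 = 352836 ≡ 493 (mod 761)
12^64 ≡ 493^2 = 243049 ≡ 290 (mod 761)
12^128 ≡ 290^2 = 84100 ≡ 390 (mod 761)
12^256 ≡ 390^2 = 152100 ≡ 661 (mod 761)
12^512 ≡ 661^2 = 436921 ≡ 107 (mod 761)
760 = 512 + 128 + 64 + 32 + 16 + 8 in binary powers of 2.
So 12^760 ≡ 107 · 390 · 290 · 493 · 594 · 715 ≡ 1 (mod 761).
Since the result is 1, base 12 gives no evidence that 761 is composite.

1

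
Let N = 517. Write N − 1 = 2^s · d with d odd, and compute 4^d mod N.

267

517 − 1 = 516 = 2^2 · 129, so d = 129.
4^1 ≡ 4 (mod 517)
4^2 ≡ 4^2 = 16 ≡ 16 (mod 517)
4^4 ≡ 16^2 = 256 ≡ 256 (mod 517)
4^8 ≡ 256^2 = 65536 ≡ 394 (mod 517)
4^16 ≡ 394^2 = 155236 ≡ 136 (mod 517)
4^32 ≡ 136^2 = 18496 ≡ 401 (mod 517)
4^64 ≡ 401^2 = 160801 ≡ 14 (mod 517)
4^128 ≡ 14^2 = 196 ≡ 196 (mod 517)
129 = 128 + 1 in binary powers of 2.
So 4^129 ≡ 196 · 4 ≡ 267 (mod 517).
Squaring chain: 267 → 460; never reaches −1, so base 4 is a Miller–Rabin witness that 517 is composite.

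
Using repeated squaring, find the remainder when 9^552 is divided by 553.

9^1 ≡ 9 (mod 553)
9^2 ≡ 9^2 = 81 ≡ 81 (mod 553)
9^4 ≡ 81^2 = 6561 ≡ 478 (mod 553)
9^8 ≡ 478^2 = 228484 ≡ 95 (mod 553)
9^16 ≡ 95^2 = 9025 ≡ 177 (mod 553)
9^32 ≡ 177^2 = 31329 ≡ 361 (mod 553)
9^64 ≡ 361^2 = 130321 ≡ 366 (mod 553)
9^128 ≡ 366^2 = 133956 ≡ 130 (mod 553)
9^256 ≡ 130^2 = 16900 ≡ 310 (mod 553)
9^512 ≡ 310^2 = 96100 ≡ 431 (mod 553)
552 = 512 + 32 + 8 in binary powers of 2.
So 9^552 ≡ 431 · 361 · 95 ≡ 8 (mod 553).
Since 8 ≠ 1, base 9 is a Fermat witness: 553 is composite.

8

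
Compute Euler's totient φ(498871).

476928

Factor: 498871 = 37 · 97 · 139.
φ(498871) = (37−1) · (97−1) · (139−1) = 36 · 96 · 138 = 476928.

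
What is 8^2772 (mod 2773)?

8^1 ≡ 8 (mod 2773)
8^2 ≡ 8^2 = 64 ≡ 64 (mod 2773)
8^4 ≡ 64^2 = 4096 ≡ 1323 (mod 2773)
8^8 ≡ 1323^2 = 1750329 ≡ 566 (mod 2773)
8^16 ≡ 566^2 = 320356 ≡ 1461 (mod 2773)
8^32 ≡ 1461^2 = 2134521 ≡ 2084 (mod 2773)
8^64 ≡ 2084^2 = 4343056 ≡ 538 (mod 2773)
8^128 ≡ 538^2 = 289444 ≡ 1052 (mod 2773)
8^256 ≡ 1052^2 = 1106704 ≡ 277 (mod 2773)
8^512 ≡ 277^2 = 76729 ≡ 1858 (mod 2773)
8^1024 ≡ 1858^2 = 3452164 ≡ 2552 (mod 2773)
8^2048 ≡ 2552^2 = 6512704 ≡ 1700 (mod 2773)
2772 = 2048 + 512 + 128 + 64 + 16 + 4 in binary powers of 2.
So 8^2772 ≡ 1700 · 1858 · 1052 · 538 · 1461 · 1323 ≡ 1941 (mod 2773).
Since 1941 ≠ 1, base 8 is a Fermat witness: 2773 is composite.

1941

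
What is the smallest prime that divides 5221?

5221 is odd.
Digit sum 10, not divisible by 3.
Ends in 1: not divisible by 5.
7: 5221 = 7·745 + 6
11: 5221 = 11·474 + 7
13: 5221 = 13·401 + 8
17: 5221 = 17·307 + 2
19: 5221 = 19·274 + 15
23: 5221 = 23·227

23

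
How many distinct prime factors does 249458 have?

5

249458 = 2 · 124729
124729 = 11 · 11339
11339 = 17 · 667
667 = 23 · 29
249458 = 2 · 11 · 17 · 23 · 29, which has 5 distinct prime factors.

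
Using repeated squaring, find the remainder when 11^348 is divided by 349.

11^1 ≡ 11 (mod 349)
11^2 ≡ 11^2 = 121 ≡ 121 (mod 349)
11^4 ≡ 121^2 = 14641 ≡ 332 (mod 349)
11^8 ≡ 332^2 = 110224 ≡ 289 (mod 349)
11^16 ≡ 289^2 = 83521 ≡ 110 (mod 349)
11^32 ≡ 110^2 = 12100 ≡ 234 (mod 349)
11^64 ≡ 234^2 = 54756 ≡ 312 (mod 349)
11^128 ≡ 312^2 = 97344 ≡ 322 (mod 349)
11^256 ≡ 322^2 = 103684 ≡ 31 (mod 349)
348 = 256 + 64 + 16 + 8 + 4 in binary powers of 2.
So 11^348 ≡ 31 · 312 · 110 · 289 · 332 ≡ 1 (mod 349).
Since the result is 1, base 11 gives no evidence that 349 is composite.

1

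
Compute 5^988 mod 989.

5^1 ≡ 5 (mod 989)
5^2 ≡ 5^2 = 25 ≡ 25 (mod 989)
5^4 ≡ 25^2 = 625 ≡ 625 (mod 989)
5^8 ≡ 625^2 = 390625 ≡ 959 (mod 989)
5^16 ≡ 959^2 = 919681 ≡ 900 (mod 989)
5^32 ≡ 900^2 = 810000 ≡ 9 (mod 989)
5^64 ≡ 9^2 = 81 ≡ 81 (mod 989)
5^128 ≡ 81^2 = 6561 ≡ 627 (mod 989)
5^256 ≡ 627^2 = 393129 ≡ 496 (mod 989)
5^512 ≡ 496^2 = 246016 ≡ 744 (mod 989)
988 = 512 + 256 + 128 + 64 + 16 + 8 + 4 in binary powers of 2.
So 5^988 ≡ 744 · 496 · 627 · 81 · 900 · 959 · 625 ≡ 81 (mod 989).
Since 81 ≠ 1, base 5 is a Fermat witness: 989 is composite.

81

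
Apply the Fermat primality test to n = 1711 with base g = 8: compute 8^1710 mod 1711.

789

8^1 ≡ 8 (mod 1711)
8^2 ≡ 8^2 = 64 ≡ 64 (mod 1711)
8^4 ≡ 64^2 = 4096 ≡ 674 (mod 1711)
8^8 ≡ 674^2 = 454276 ≡ 861 (mod 1711)
8^16 ≡ 861^2 = 741321 ≡ 458 (mod 1711)
8^32 ≡ 458^2 = 209764 ≡ 1022 (mod 1711)
8^64 ≡ 1022^2 = 1044484 ≡ 774 (mod 1711)
8^128 ≡ 774^2 = 599076 ≡ 226 (mod 1711)
8^256 ≡ 226^2 = 51076 ≡ 1457 (mod 1711)
8^512 ≡ 1457^2 = 2122849 ≡ 1209 (mod 1711)
8^1024 ≡ 1209^2 = 1461681 ≡ 487 (mod 1711)
1710 = 1024 + 512 + 128 + 32 + 8 + 4 + 2 in binary powers of 2.
So 8^1710 ≡ 487 · 1209 · 226 · 1022 · 861 · 674 · 64 ≡ 789 (mod 1711).
Since 789 ≠ 1, base 8 is a Fermat witness: 1711 is composite.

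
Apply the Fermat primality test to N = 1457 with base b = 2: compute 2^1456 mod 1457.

2^1 ≡ 2 (mod 1457)
2^2 ≡ 2^2 = 4 ≡ 4 (mod 1457)
2^4 ≡ 4^2 = 16 ≡ 16 (mod 1457)
2^8 ≡ 16^2 = 256 ≡ 256 (mod 1457)
2^16 ≡ 256^2 = 65536 ≡ 1428 (mod 1457)
2^32 ≡ 1428^2 = 2039184 ≡ 841 (mod 1457)
2^64 ≡ 841^2 = 707281 ≡ 636 (mod 1457)
2^128 ≡ 636^2 = 404496 ≡ 907 (mod 1457)
2^256 ≡ 907^2 = 822649 ≡ 901 (mod 1457)
2^512 ≡ 901^2 = 811801 ≡ 252 (mod 1457)
2^1024 ≡ 252^2 = 63504 ≡ 853 (mod 1457)
1456 = 1024 + 256 + 128 + 32 + 16 in binary powers of 2.
So 2^1456 ≡ 853 · 901 · 907 · 841 · 1428 ≡ 1397 (mod 1457).
Since 1397 ≠ 1, base 2 is a Fermat witness: 1457 is composite.

1397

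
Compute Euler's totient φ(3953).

3828

Factor: 3953 = 59 · 67.
φ(3953) = (59−1) · (67−1) = 58 · 66 = 3828.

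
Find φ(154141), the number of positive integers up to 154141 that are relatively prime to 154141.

139440

Factor: 154141 = 13 · 71 · 167.
φ(154141) = (13−1) · (71−1) · (167−1) = 12 · 70 · 166 = 139440.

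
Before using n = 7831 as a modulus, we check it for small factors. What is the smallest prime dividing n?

7831 is odd.
Digit sum 19, not divisible by 3.
Ends in 1: not divisible by 5.
7: 7831 = 7·1118 + 5
11: 7831 = 11·711 + 10
13: 7831 = 13·602 + 5
17: 7831 = 17·460 + 11
19: 7831 = 19·412 + 3
23: 7831 = 23·340 + 11
29: 7831 = 29·270 + 1
31: 7831 = 31·252 + 19
37: 7831 = 37·211 + 24
41: 7831 = 41·191

41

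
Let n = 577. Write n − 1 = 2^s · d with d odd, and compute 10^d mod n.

146

577 − 1 = 576 = 2^6 · 9, so d = 9.
10^1 ≡ 10 (mod 577)
10^2 ≡ 10^2 = 100 ≡ 100 (mod 577)
10^4 ≡ 100^2 = 10000 ≡ 191 (mod 577)
10^8 ≡ 191^2 = 36481 ≡ 130 (mod 577)
9 = 8 + 1 in binary powers of 2.
So 10^9 ≡ 130 · 10 ≡ 146 (mod 577).
Squaring chain: 146 → 544 → 512 → 186 → 553 → 576; reaches −1, so base 10 does not prove 577 composite.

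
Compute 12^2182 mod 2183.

164

12^1 ≡ 12 (mod 2183)
12^2 ≡ 12^2 = 144 ≡ 144 (mod 2183)
12^4 ≡ 144^2 = 20736 ≡ 1089 (mod 2183)
12^8 ≡ 1089^2 = 1185921 ≡ 552 (mod 2183)
12^16 ≡ 552^2 = 304704 ≡ 1267 (mod 2183)
12^32 ≡ 1267^2 = 1605289 ≡ 784 (mod 2183)
12^64 ≡ 784^2 = 614656 ≡ 1233 (mod 2183)
12^128 ≡ 1233^2 = 1520289 ≡ 921 (mod 2183)
12^256 ≡ 921^2 = 848241 ≡ 1237 (mod 2183)
12^512 ≡ 1237^2 = 1530169 ≡ 2069 (mod 2183)
12^1024 ≡ 2069^2 = 4280761 ≡ 2081 (mod 2183)
12^2048 ≡ 2081^2 = 4330561 ≡ 1672 (mod 2183)
2182 = 2048 + 128 + 4 + 2 in binary powers of 2.
So 12^2182 ≡ 1672 · 921 · 1089 · 144 ≡ 164 (mod 2183).
Since 164 ≠ 1, base 12 is a Fermat witness: 2183 is composite.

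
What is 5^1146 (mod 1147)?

5^1 ≡ 5 (mod 1147)
5^2 ≡ 5^2 = 25 ≡ 25 (mod 1147)
5^4 ≡ 25^2 = 625 ≡ 625 (mod 1147)
5^8 ≡ 625^2 = 390625 ≡ 645 (mod 1147)
5^16 ≡ 645^2 = 416025 ≡ 811 (mod 1147)
5^32 ≡ 811^2 = 657721 ≡ 490 (mod 1147)
5^64 ≡ 490^2 = 240100 ≡ 377 (mod 1147)
5^128 ≡ 377^2 = 142129 ≡ 1048 (mod 1147)
5^256 ≡ 1048^2 = 1098304 ≡ 625 (mod 1147)
5^512 ≡ 625^2 = 390625 ≡ 645 (mod 1147)
5^1024 ≡ 645^2 = 416025 ≡ 811 (mod 1147)
1146 = 1024 + 64 + 32 + 16 + 8 + 2 in binary powers of 2.
So 5^1146 ≡ 811 · 377 · 490 · 811 · 645 · 25 ≡ 249 (mod 1147).
Since 249 ≠ 1, base 5 is a Fermat witness: 1147 is composite.

249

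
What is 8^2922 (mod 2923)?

1553

8^1 ≡ 8 (mod 2923)
8^2 ≡ 8^2 = 64 ≡ 64 (mod 2923)
8^4 ≡ 64^2 = 4096 ≡ 1173 (mod 2923)
8^8 ≡ 1173^2 = 1375929 ≡ 2119 (mod 2923)
8^16 ≡ 2119^2 = 4490161 ≡ 433 (mod 2923)
8^32 ≡ 433^2 = 187489 ≡ 417 (mod 2923)
8^64 ≡ 417^2 = 173889 ≡ 1432 (mod 2923)
8^128 ≡ 1432^2 = 2050624 ≡ 1601 (mod 2923)
8^256 ≡ 1601^2 = 2563201 ≡ 2653 (mod 2923)
8^512 ≡ 2653^2 = 7038409 ≡ 2748 (mod 2923)
8^1024 ≡ 2748^2 = 7551504 ≡ 1395 (mod 2923)
8^2048 ≡ 1395^2 = 1946025 ≡ 2230 (mod 2923)
2922 = 2048 + 512 + 256 + 64 + 32 + 8 + 2 in binary powers of 2.
So 8^2922 ≡ 2230 · 2748 · 2653 · 1432 · 417 · 2119 · 64 ≡ 1553 (mod 2923).
Since 1553 ≠ 1, base 8 is a Fermat witness: 2923 is composite.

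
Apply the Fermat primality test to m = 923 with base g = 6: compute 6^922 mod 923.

6^1 ≡ 6 (mod 923)
6^2 ≡ 6^2 = 36 ≡ 36 (mod 923)
6^4 ≡ 36^2 = 1296 ≡ 373 (mod 923)
6^8 ≡ 373^2 = 139129 ≡ 679 (mod 923)
6^16 ≡ 679^2 = 461041 ≡ 464 (mod 923)
6^32 ≡ 464^2 = 215296 ≡ 237 (mod 923)
6^64 ≡ 237^2 = 56169 ≡ 789 (mod 923)
6^128 ≡ 789^2 = 622521 ≡ 419 (mod 923)
6^256 ≡ 419^2 = 175561 ≡ 191 (mod 923)
6^512 ≡ 191^2 = 36481 ≡ 484 (mod 923)
922 = 512 + 256 + 128 + 16 + 8 + 2 in binary powers of 2.
So 6^922 ≡ 484 · 191 · 419 · 464 · 679 · 36 ≡ 862 (mod 923).
Since 862 ≠ 1, base 6 is a Fermat witness: 923 is composite.

862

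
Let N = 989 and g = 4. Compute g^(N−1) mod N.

864

4^1 ≡ 4 (mod 989)
4^2 ≡ 4^2 = 16 ≡ 16 (mod 989)
4^4 ≡ 16^2 = 256 ≡ 256 (mod 989)
4^8 ≡ 256^2 = 65536 ≡ 262 (mod 989)
4^16 ≡ 262^2 = 68644 ≡ 403 (mod 989)
4^32 ≡ 403^2 = 162409 ≡ 213 (mod 989)
4^64 ≡ 213^2 = 45369 ≡ 864 (mod 989)
4^128 ≡ 864^2 = 746496 ≡ 790 (mod 989)
4^256 ≡ 790^2 = 624100 ≡ 41 (mod 989)
4^512 ≡ 41^2 = 1681 ≡ 692 (mod 989)
988 = 512 + 256 + 128 + 64 + 16 + 8 + 4 in binary powers of 2.
So 4^988 ≡ 692 · 41 · 790 · 864 · 403 · 262 · 256 ≡ 864 (mod 989).
Since 864 ≠ 1, base 4 is a Fermat witness: 989 is composite.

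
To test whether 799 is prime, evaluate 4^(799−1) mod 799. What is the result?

747

4^1 ≡ 4 (mod 799)
4^2 ≡ 4^2 = 16 ≡ 16 (mod 799)
4^4 ≡ 16^2 = 256 ≡ 256 (mod 799)
4^8 ≡ 256^2 = 65536 ≡ 18 (mod 799)
4^16 ≡ 18^2 = 324 ≡ 324 (mod 799)
4^32 ≡ 324^2 = 104976 ≡ 307 (mod 799)
4^64 ≡ 307^2 = 94249 ≡ 766 (mod 799)
4^128 ≡ 766^2 = 586756 ≡ 290 (mod 799)
4^256 ≡ 290^2 = 84100 ≡ 205 (mod 799)
4^512 ≡ 205^2 = 42025 ≡ 477 (mod 799)
798 = 512 + 256 + 16 + 8 + 4 + 2 in binary powers of 2.
So 4^798 ≡ 477 · 205 · 324 · 18 · 256 · 16 ≡ 747 (mod 799).
Since 747 ≠ 1, base 4 is a Fermat witness: 799 is composite.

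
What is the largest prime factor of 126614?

59

126614 = 2 · 63307
63307 = 29 · 2183
2183 = 37 · 59
59 is prime.
So 126614 = 2 · 29 · 37 · 59; the largest prime factor is 59.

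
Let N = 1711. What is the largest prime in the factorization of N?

1711 = 29 · 59
59 is prime.
So 1711 = 29 · 59; the largest prime factor is 59.

59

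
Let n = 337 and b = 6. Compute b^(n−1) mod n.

6^1 ≡ 6 (mod 337)
6^2 ≡ 6^2 = 36 ≡ 36 (mod 337)
6^4 ≡ 36^2 = 1296 ≡ 285 (mod 337)
6^8 ≡ 285^2 = 81225 ≡ 8 (mod 337)
6^16 ≡ 8^2 = 64 ≡ 64 (mod 337)
6^32 ≡ 64^2 = 4096 ≡ 52 (mod 337)
6^64 ≡ 52^2 = 2704 ≡ 8 (mod 337)
6^128 ≡ 8^2 = 64 ≡ 64 (mod 337)
6^256 ≡ 64^2 = 4096 ≡ 52 (mod 337)
336 = 256 + 64 + 16 in binary powers of 2.
So 6^336 ≡ 52 · 8 · 64 ≡ 1 (mod 337).
Since the result is 1, base 6 gives no evidence that 337 is composite.

1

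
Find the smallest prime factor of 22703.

22703 is odd.
Digit sum 14, not divisible by 3.
Ends in 3: not divisible by 5.
7: 22703 = 7·3243 + 2
11: 22703 = 11·2063 + 10
13: 22703 = 13·1746 + 5
17: 22703 = 17·1335 + 8
19: 22703 = 19·1194 + 17
23: 22703 = 23·987 + 2
29: 22703 = 29·782 + 25
31: 22703 = 31·732 + 11
37: 22703 = 37·613 + 22
41: 22703 = 41·553 + 30
43: 22703 = 43·527 + 42
47: 22703 = 47·483 + 2
53: 22703 = 53·428 + 19
59: 22703 = 59·384 + 47
61: 22703 = 61·372 + 11
67: 22703 = 67·338 + 57
71: 22703 = 71·319 + 54
73: 22703 = 73·311

73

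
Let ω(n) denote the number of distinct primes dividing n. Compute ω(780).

780 = 2^2 · 195
195 = 3 · 65
65 = 5 · 13
780 = 2^2 · 3 · 5 · 13, which has 4 distinct prime factors.

4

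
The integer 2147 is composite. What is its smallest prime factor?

2147 is odd.
Digit sum 14, not divisible by 3.
Ends in 7: not divisible by 5.
7: 2147 = 7·306 + 5
11: 2147 = 11·195 + 2
13: 2147 = 13·165 + 2
17: 2147 = 17·126 + 5
19: 2147 = 19·113

19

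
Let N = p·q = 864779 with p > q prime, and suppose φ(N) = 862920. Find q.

919

φ(n) = (p−1)(q−1) = n − (p+q) + 1, so p + q = 864779 − 862920 + 1 = 1860.
p and q are the roots of t² − 1860t + 864779 = 0.
Discriminant: 1860² − 4·864779 = 3459600 − 3459116 = 484; √484 = 22.
q = (1860 − 22)/2 = 919, p = (1860 + 22)/2 = 941.
Check: 919 · 941 = 864779.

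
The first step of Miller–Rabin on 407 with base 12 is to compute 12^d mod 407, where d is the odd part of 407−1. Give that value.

155

407 − 1 = 406 = 2^1 · 203, so d = 203.
12^1 ≡ 12 (mod 407)
12^2 ≡ 12^2 = 144 ≡ 144 (mod 407)
12^4 ≡ 144^2 = 20736 ≡ 386 (mod 407)
12^8 ≡ 386^2 = 148996 ≡ 34 (mod 407)
12^16 ≡ 34^2 = 1156 ≡ 342 (mod 407)
12^32 ≡ 342^2 = 116964 ≡ 155 (mod 407)
12^64 ≡ 155^2 = 24025 ≡ 12 (mod 407)
12^128 ≡ 12^2 = 144 ≡ 144 (mod 407)
203 = 128 + 64 + 8 + 2 + 1 in binary powers of 2.
So 12^203 ≡ 144 · 12 · 34 · 144 · 12 ≡ 155 (mod 407).
Squaring chain: 155; never reaches −1, so base 12 is a Miller–Rabin witness that 407 is composite.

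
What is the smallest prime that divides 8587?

8587 is odd.
Digit sum 28, not divisible by 3.
Ends in 7: not divisible by 5.
7: 8587 = 7·1226 + 5
11: 8587 = 11·780 + 7
13: 8587 = 13·660 + 7
17: 8587 = 17·505 + 2
19: 8587 = 19·451 + 18
23: 8587 = 23·373 + 8
29: 8587 = 29·296 + 3
31: 8587 = 31·277

31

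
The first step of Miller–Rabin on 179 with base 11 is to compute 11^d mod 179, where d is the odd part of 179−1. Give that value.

178

179 − 1 = 178 = 2^1 · 89, so d = 89.
11^1 ≡ 11 (mod 179)
11^2 ≡ 11^2 = 121 ≡ 121 (mod 179)
11^4 ≡ 121^2 = 14641 ≡ 142 (mod 179)
11^8 ≡ 142^2 = 20164 ≡ 116 (mod 179)
11^16 ≡ 116^2 = 13456 ≡ 31 (mod 179)
11^32 ≡ 31^2 = 961 ≡ 66 (mod 179)
11^64 ≡ 66^2 = 4356 ≡ 60 (mod 179)
89 = 64 + 16 + 8 + 1 in binary powers of 2.
So 11^89 ≡ 60 · 31 · 116 · 11 ≡ 178 (mod 179).
Since 11^d ≡ 178 (mod 179), base 11 does not prove 179 composite.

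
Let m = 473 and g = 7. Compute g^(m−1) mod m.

423

7^1 ≡ 7 (mod 473)
7^2 ≡ 7^2 = 49 ≡ 49 (mod 473)
7^4 ≡ 49^2 = 2401 ≡ 36 (mod 473)
7^8 ≡ 36^2 = 1296 ≡ 350 (mod 473)
7^16 ≡ 350^2 = 122500 ≡ 466 (mod 473)
7^32 ≡ 466^2 = 217156 ≡ 49 (mod 473)
7^64 ≡ 49^2 = 2401 ≡ 36 (mod 473)
7^128 ≡ 36^2 = 1296 ≡ 350 (mod 473)
7^256 ≡ 350^2 = 122500 ≡ 466 (mod 473)
472 = 256 + 128 + 64 + 16 + 8 in binary powers of 2.
So 7^472 ≡ 466 · 350 · 36 · 466 · 350 ≡ 423 (mod 473).
Since 423 ≠ 1, base 7 is a Fermat witness: 473 is composite.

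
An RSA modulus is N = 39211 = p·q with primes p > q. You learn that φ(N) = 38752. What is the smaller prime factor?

113

φ(n) = (p−1)(q−1) = n − (p+q) + 1, so p + q = 39211 − 38752 + 1 = 460.
p and q are the roots of t² − 460t + 39211 = 0.
Discriminant: 460² − 4·39211 = 211600 − 156844 = 54756; √54756 = 234.
q = (460 − 234)/2 = 113, p = (460 + 234)/2 = 347.
Check: 113 · 347 = 39211.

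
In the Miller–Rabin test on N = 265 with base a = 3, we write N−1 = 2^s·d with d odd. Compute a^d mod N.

265 − 1 = 264 = 2^3 · 33, so d = 33.
3^1 ≡ 3 (mod 265)
3^2 ≡ 3^2 = 9 ≡ 9 (mod 265)
3^4 ≡ 9^2 = 81 ≡ 81 (mod 265)
3^8 ≡ 81^2 = 6561 ≡ 201 (mod 265)
3^16 ≡ 201^2 = 40401 ≡ 121 (mod 265)
3^32 ≡ 121^2 = 14641 ≡ 66 (mod 265)
33 = 32 + 1 in binary powers of 2.
So 3^33 ≡ 66 · 3 ≡ 198 (mod 265).
Squaring chain: 198 → 249 → 256; never reaches −1, so base 3 is a Miller–Rabin witness that 265 is composite.

198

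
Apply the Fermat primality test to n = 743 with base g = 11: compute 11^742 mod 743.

11^1 ≡ 11 (mod 743)
11^2 ≡ 11^2 = 121 ≡ 121 (mod 743)
11^4 ≡ 121^2 = 14641 ≡ 524 (mod 743)
11^8 ≡ 524^2 = 274576 ≡ 409 (mod 743)
11^16 ≡ 409^2 = 167281 ≡ 106 (mod 743)
11^32 ≡ 106^2 = 11236 ≡ 91 (mod 743)
11^64 ≡ 91^2 = 8281 ≡ 108 (mod 743)
11^128 ≡ 108^2 = 11664 ≡ 519 (mod 743)
11^256 ≡ 519^2 = 269361 ≡ 395 (mod 743)
11^512 ≡ 395^2 = 156025 ≡ 738 (mod 743)
742 = 512 + 128 + 64 + 32 + 4 + 2 in binary powers of 2.
So 11^742 ≡ 738 · 519 · 108 · 91 · 524 · 121 ≡ 1 (mod 743).
Since the result is 1, base 11 gives no evidence that 743 is composite.

1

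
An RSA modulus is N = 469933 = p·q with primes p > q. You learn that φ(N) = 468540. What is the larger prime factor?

φ(n) = (p−1)(q−1) = n − (p+q) + 1, so p + q = 469933 − 468540 + 1 = 1394.
p and q are the roots of t² − 1394t + 469933 = 0.
Discriminant: 1394² − 4·469933 = 1943236 − 1879732 = 63504; √63504 = 252.
q = (1394 − 252)/2 = 571, p = (1394 + 252)/2 = 823.
Check: 571 · 823 = 469933.

823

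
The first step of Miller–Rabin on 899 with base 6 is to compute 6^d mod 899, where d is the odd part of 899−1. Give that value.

899 − 1 = 898 = 2^1 · 449, so d = 449.
6^1 ≡ 6 (mod 899)
6^2 ≡ 6^2 = 36 ≡ 36 (mod 899)
6^4 ≡ 36^2 = 1296 ≡ 397 (mod 899)
6^8 ≡ 397^2 = 157609 ≡ 284 (mod 899)
6^16 ≡ 284^2 = 80656 ≡ 645 (mod 899)
6^32 ≡ 645^2 = 416025 ≡ 687 (mod 899)
6^64 ≡ 687^2 = 471969 ≡ 893 (mod 899)
6^128 ≡ 893^2 = 797449 ≡ 36 (mod 899)
6^256 ≡ 36^2 = 1296 ≡ 397 (mod 899)
449 = 256 + 128 + 64 + 1 in binary powers of 2.
So 6^449 ≡ 397 · 36 · 893 · 6 ≡ 615 (mod 899).
Squaring chain: 615; never reaches −1, so base 6 is a Miller–Rabin witness that 899 is composite.

615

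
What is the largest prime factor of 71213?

71

71213 = 17 · 4189
4189 = 59 · 71
71 is prime.
So 71213 = 17 · 59 · 71; the largest prime factor is 71.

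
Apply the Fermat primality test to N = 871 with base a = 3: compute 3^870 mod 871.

3^1 ≡ 3 (mod 871)
3^2 ≡ 3^2 = 9 ≡ 9 (mod 871)
3^4 ≡ 9^2 = 81 ≡ 81 (mod 871)
3^8 ≡ 81^2 = 6561 ≡ 464 (mod 871)
3^16 ≡ 464^2 = 215296 ≡ 159 (mod 871)
3^32 ≡ 159^2 = 25281 ≡ 22 (mod 871)
3^64 ≡ 22^2 = 484 ≡ 484 (mod 871)
3^128 ≡ 484^2 = 234256 ≡ 828 (mod 871)
3^256 ≡ 828^2 = 685584 ≡ 107 (mod 871)
3^512 ≡ 107^2 = 11449 ≡ 126 (mod 871)
870 = 512 + 256 + 64 + 32 + 4 + 2 in binary powers of 2.
So 3^870 ≡ 126 · 107 · 484 · 22 · 81 · 9 ≡ 131 (mod 871).
Since 131 ≠ 1, base 3 is a Fermat witness: 871 is composite.

131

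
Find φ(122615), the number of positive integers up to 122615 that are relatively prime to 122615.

Factor: 122615 = 5 · 137 · 179.
φ(122615) = (5−1) · (137−1) · (179−1) = 4 · 136 · 178 = 96832.

96832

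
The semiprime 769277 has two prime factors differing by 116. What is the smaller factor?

Since p = q + 116, we have 769277 = q(q + 116), so q² + 116q − 769277 = 0.
Discriminant: 116² + 4·769277 = 13456 + 3077108 = 3090564; √3090564 = 1758.
q = (−116 + 1758)/2 = 821, and p = q + 116 = 937.
Check: 821 · 937 = 769277.

821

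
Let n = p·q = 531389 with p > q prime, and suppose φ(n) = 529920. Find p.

829

φ(n) = (p−1)(q−1) = n − (p+q) + 1, so p + q = 531389 − 529920 + 1 = 1470.
p and q are the roots of t² − 1470t + 531389 = 0.
Discriminant: 1470² − 4·531389 = 2160900 − 2125556 = 35344; √35344 = 188.
q = (1470 − 188)/2 = 641, p = (1470 + 188)/2 = 829.
Check: 641 · 829 = 531389.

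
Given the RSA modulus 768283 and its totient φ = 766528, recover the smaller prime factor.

φ(n) = (p−1)(q−1) = n − (p+q) + 1, so p + q = 768283 − 766528 + 1 = 1756.
p and q are the roots of t² − 1756t + 768283 = 0.
Discriminant: 1756² − 4·768283 = 3083536 − 3073132 = 10404; √10404 = 102.
q = (1756 − 102)/2 = 827, p = (1756 + 102)/2 = 929.
Check: 827 · 929 = 768283.

827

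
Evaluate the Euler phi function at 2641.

Factor: 2641 = 19 · 139.
φ(2641) = (19−1) · (139−1) = 18 · 138 = 2484.

2484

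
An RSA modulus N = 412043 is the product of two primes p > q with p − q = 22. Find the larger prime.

653

Since p = q + 22, we have 412043 = q(q + 22), so q² + 22q − 412043 = 0.
Discriminant: 22² + 4·412043 = 484 + 1648172 = 1648656; √1648656 = 1284.
q = (−22 + 1284)/2 = 631, and p = q + 22 = 653.
Check: 631 · 653 = 412043.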